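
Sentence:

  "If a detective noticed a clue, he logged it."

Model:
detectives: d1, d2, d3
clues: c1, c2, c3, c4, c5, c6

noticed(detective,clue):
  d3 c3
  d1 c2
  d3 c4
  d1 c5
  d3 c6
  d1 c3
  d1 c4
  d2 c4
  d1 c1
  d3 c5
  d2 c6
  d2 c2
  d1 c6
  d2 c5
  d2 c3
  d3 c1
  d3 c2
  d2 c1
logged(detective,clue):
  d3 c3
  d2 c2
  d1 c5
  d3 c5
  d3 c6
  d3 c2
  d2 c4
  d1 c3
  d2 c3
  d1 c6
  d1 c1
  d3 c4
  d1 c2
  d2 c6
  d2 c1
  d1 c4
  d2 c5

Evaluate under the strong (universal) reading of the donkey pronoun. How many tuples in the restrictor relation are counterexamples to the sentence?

1

"it" takes "a clue" as antecedent — a donkey pronoun bound across the clause boundary.
Strong reading: for every (d,c) with noticed(d,c), logged(d,c).
Restrictor pairs: (d1,c1) ✓  (d1,c2) ✓  (d1,c3) ✓  (d1,c4) ✓  (d1,c5) ✓  (d1,c6) ✓  (d2,c1) ✓  (d2,c2) ✓  (d2,c3) ✓  (d2,c4) ✓  (d2,c5) ✓  (d2,c6) ✓  (d3,c1) ✗  (d3,c2) ✓  (d3,c3) ✓  (d3,c4) ✓  (d3,c5) ✓  (d3,c6) ✓
Counterexamples (restrictor pairs failing the scope): 1.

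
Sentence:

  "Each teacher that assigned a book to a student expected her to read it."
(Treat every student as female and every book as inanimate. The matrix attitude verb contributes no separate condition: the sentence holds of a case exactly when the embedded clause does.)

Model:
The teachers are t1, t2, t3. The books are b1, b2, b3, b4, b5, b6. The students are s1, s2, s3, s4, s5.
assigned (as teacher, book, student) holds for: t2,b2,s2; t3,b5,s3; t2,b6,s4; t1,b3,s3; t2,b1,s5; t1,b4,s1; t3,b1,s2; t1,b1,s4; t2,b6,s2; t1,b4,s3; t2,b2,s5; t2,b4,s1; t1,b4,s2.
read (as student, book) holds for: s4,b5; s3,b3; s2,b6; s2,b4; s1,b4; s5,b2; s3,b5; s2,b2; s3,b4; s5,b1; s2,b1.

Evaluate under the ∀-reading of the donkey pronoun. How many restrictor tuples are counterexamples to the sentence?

"her" takes "a student" as antecedent and "it" takes "a book"; both are donkey pronouns co-varying with the restrictor.
Strong reading: for every (t,b,s) with assigned(t,b,s), read(s,b).
Restrictor triples: (t1,b1,s4)→read(s4,b1) ✗  (t1,b3,s3)→read(s3,b3) ✓  (t1,b4,s1)→read(s1,b4) ✓  (t1,b4,s2)→read(s2,b4) ✓  (t1,b4,s3)→read(s3,b4) ✓  (t2,b1,s5)→read(s5,b1) ✓  (t2,b2,s2)→read(s2,b2) ✓  (t2,b2,s5)→read(s5,b2) ✓  (t2,b4,s1)→read(s1,b4) ✓  (t2,b6,s2)→read(s2,b6) ✓  (t2,b6,s4)→read(s4,b6) ✗  (t3,b1,s2)→read(s2,b1) ✓  (t3,b5,s3)→read(s3,b5) ✓
Counterexamples (restrictor triples failing the scope): 2.

2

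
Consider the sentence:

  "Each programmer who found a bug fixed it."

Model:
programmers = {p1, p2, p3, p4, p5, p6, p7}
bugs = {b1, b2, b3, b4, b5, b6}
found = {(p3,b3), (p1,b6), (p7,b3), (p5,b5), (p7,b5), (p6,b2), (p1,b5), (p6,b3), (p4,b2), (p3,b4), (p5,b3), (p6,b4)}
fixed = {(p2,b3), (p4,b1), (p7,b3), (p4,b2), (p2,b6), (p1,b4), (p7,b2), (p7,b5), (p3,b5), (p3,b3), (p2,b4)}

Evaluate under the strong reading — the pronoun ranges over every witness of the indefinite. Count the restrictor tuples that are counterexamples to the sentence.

"it" takes "a bug" as antecedent — a donkey pronoun bound across the clause boundary.
Strong reading: for every (p,b) with found(p,b), fixed(p,b).
Restrictor pairs: (p1,b5) ✗  (p1,b6) ✗  (p3,b3) ✓  (p3,b4) ✗  (p4,b2) ✓  (p5,b3) ✗  (p5,b5) ✗  (p6,b2) ✗  (p6,b3) ✗  (p6,b4) ✗  (p7,b3) ✓  (p7,b5) ✓
Counterexamples (restrictor pairs failing the scope): 8.

8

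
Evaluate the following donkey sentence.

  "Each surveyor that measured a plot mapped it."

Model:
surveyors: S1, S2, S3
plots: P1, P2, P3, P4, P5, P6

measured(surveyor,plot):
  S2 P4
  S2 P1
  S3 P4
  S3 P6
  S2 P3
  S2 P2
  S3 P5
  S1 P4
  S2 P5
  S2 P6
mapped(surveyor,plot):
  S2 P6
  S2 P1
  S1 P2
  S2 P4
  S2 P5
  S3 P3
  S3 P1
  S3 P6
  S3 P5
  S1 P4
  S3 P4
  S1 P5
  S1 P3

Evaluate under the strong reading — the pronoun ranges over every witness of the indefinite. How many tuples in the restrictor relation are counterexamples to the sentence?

2

"it" takes "a plot" as antecedent — a donkey pronoun bound across the clause boundary.
Strong reading: for every (s,p) with measured(s,p), mapped(s,p).
Restrictor pairs: (S1,P4) ✓  (S2,P1) ✓  (S2,P2) ✗  (S2,P3) ✗  (S2,P4) ✓  (S2,P5) ✓  (S2,P6) ✓  (S3,P4) ✓  (S3,P5) ✓  (S3,P6) ✓
Counterexamples (restrictor pairs failing the scope): 2.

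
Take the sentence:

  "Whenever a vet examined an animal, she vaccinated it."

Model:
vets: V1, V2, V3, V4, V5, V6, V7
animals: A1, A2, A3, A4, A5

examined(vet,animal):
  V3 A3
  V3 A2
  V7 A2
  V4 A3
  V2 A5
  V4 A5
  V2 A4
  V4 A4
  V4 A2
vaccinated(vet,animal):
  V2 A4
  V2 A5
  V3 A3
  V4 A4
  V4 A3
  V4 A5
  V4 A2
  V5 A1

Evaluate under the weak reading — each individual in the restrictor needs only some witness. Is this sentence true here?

"it" takes "an animal" as antecedent — a donkey pronoun bound across the clause boundary.
Weak reading: every vet v with some examined-animal has at least one examined-animal a such that vaccinated(v,a).
Per vet: V2:✓  V3:✓  V4:✓  V7:✗
V7 has no witness among its examined-animals.

False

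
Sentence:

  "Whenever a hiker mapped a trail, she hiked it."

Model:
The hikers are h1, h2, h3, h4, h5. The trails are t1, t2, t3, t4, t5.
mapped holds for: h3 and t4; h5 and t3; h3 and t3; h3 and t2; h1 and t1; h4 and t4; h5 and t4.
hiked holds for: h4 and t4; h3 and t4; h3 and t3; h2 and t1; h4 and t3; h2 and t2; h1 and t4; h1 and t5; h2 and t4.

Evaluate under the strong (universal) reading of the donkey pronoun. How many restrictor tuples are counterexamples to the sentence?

"it" takes "a trail" as antecedent — a donkey pronoun bound across the clause boundary.
Strong reading: for every (h,t) with mapped(h,t), hiked(h,t).
Restrictor pairs: (h1,t1) ✗  (h3,t2) ✗  (h3,t3) ✓  (h3,t4) ✓  (h4,t4) ✓  (h5,t3) ✗  (h5,t4) ✗
Counterexamples (restrictor pairs failing the scope): 4.

4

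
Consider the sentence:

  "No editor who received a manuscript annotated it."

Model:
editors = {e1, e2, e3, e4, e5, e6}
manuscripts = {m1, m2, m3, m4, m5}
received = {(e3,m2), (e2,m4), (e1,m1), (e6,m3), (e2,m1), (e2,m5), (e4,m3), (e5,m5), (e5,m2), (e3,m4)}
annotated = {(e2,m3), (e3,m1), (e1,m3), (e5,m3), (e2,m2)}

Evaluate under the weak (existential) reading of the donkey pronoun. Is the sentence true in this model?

True

"it" takes "a manuscript" as antecedent — a donkey pronoun bound across the clause boundary.
Truth condition: for no (e,m) with received(e,m) does annotated(e,m) hold.
Restrictor pairs — does the scope hold? (e1,m1):fails  (e2,m1):fails  (e2,m4):fails  (e2,m5):fails  (e3,m2):fails  (e3,m4):fails  (e4,m3):fails  (e5,m2):fails  (e5,m5):fails  (e6,m3):fails
Scope holds for no restrictor pair, so the sentence is true.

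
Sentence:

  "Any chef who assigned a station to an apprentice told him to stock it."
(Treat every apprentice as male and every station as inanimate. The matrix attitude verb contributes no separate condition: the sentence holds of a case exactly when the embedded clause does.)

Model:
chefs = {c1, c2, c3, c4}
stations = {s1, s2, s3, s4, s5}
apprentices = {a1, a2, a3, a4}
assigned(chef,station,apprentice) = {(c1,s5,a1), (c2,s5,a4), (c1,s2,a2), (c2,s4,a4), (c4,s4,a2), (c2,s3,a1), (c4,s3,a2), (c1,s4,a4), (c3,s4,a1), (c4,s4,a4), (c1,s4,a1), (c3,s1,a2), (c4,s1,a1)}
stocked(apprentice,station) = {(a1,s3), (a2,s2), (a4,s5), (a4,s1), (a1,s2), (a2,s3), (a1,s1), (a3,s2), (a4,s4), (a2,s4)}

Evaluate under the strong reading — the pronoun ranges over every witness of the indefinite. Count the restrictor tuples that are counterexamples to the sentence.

4

"him" takes "an apprentice" as antecedent and "it" takes "a station"; both are donkey pronouns co-varying with the restrictor.
Strong reading: for every (c,s,a) with assigned(c,s,a), stocked(a,s).
Restrictor triples: (c1,s2,a2)→stocked(a2,s2) ✓  (c1,s4,a1)→stocked(a1,s4) ✗  (c1,s4,a4)→stocked(a4,s4) ✓  (c1,s5,a1)→stocked(a1,s5) ✗  (c2,s3,a1)→stocked(a1,s3) ✓  (c2,s4,a4)→stocked(a4,s4) ✓  (c2,s5,a4)→stocked(a4,s5) ✓  (c3,s1,a2)→stocked(a2,s1) ✗  (c3,s4,a1)→stocked(a1,s4) ✗  (c4,s1,a1)→stocked(a1,s1) ✓  (c4,s3,a2)→stocked(a2,s3) ✓  (c4,s4,a2)→stocked(a2,s4) ✓  (c4,s4,a4)→stocked(a4,s4) ✓
Counterexamples (restrictor triples failing the scope): 4.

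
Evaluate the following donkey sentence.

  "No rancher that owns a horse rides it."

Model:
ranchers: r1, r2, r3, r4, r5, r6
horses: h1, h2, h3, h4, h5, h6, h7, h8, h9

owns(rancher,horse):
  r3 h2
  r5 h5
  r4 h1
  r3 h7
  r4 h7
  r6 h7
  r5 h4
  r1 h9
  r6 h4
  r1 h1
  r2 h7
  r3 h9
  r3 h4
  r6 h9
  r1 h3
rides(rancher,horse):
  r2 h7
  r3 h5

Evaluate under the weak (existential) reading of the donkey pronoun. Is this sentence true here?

"it" takes "a horse" as antecedent — a donkey pronoun bound across the clause boundary.
Truth condition: for no (r,h) with owns(r,h) does rides(r,h) hold.
Restrictor pairs — does the scope hold? (r1,h1):fails  (r1,h3):fails  (r1,h9):fails  (r2,h7):holds  (r3,h2):fails  (r3,h4):fails  (r3,h7):fails  (r3,h9):fails  (r4,h1):fails  (r4,h7):fails  (r5,h4):fails  (r5,h5):fails  (r6,h4):fails  (r6,h7):fails  (r6,h9):fails
Scope holds for 1 pair(s), so the sentence is false.

False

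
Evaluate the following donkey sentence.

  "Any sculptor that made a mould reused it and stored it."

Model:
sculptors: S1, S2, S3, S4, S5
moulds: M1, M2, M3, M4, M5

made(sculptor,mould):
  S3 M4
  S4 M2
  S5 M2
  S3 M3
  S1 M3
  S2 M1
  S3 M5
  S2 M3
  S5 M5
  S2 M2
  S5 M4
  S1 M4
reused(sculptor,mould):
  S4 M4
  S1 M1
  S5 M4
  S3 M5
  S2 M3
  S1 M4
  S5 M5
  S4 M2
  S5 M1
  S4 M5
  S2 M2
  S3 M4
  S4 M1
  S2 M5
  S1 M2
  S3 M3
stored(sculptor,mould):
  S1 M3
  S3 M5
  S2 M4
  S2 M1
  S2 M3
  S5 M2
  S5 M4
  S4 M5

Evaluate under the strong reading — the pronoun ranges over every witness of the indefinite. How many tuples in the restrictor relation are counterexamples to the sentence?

"it" takes "a mould" as antecedent — a donkey pronoun bound across the clause boundary.
Strong reading: for every (s,m) with made(s,m), reused(s,m) ∧ stored(s,m).
Restrictor pairs: (S1,M3) ✗  (S1,M4) ✗  (S2,M1) ✗  (S2,M2) ✗  (S2,M3) ✓  (S3,M3) ✗  (S3,M4) ✗  (S3,M5) ✓  (S4,M2) ✗  (S5,M2) ✗  (S5,M4) ✓  (S5,M5) ✗
Counterexamples (restrictor pairs failing the scope): 9.

9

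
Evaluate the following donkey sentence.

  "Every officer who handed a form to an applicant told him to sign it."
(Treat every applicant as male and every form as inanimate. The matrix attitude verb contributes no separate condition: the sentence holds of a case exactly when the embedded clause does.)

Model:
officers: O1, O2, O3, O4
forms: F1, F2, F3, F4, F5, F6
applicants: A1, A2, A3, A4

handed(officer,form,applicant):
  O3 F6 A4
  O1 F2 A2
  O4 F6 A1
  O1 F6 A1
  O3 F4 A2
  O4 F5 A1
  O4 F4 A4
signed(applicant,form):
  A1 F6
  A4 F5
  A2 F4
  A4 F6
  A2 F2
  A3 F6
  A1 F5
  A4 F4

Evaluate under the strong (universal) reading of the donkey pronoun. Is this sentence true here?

"him" takes "an applicant" as antecedent and "it" takes "a form"; both are donkey pronouns co-varying with the restrictor.
Strong reading: for every (o,f,a) with handed(o,f,a), signed(a,f).
Restrictor triples: (O1,F2,A2)→signed(A2,F2) ✓  (O1,F6,A1)→signed(A1,F6) ✓  (O3,F4,A2)→signed(A2,F4) ✓  (O3,F6,A4)→signed(A4,F6) ✓  (O4,F4,A4)→signed(A4,F4) ✓  (O4,F5,A1)→signed(A1,F5) ✓  (O4,F6,A1)→signed(A1,F6) ✓
Every restrictor triple satisfies the scope.

True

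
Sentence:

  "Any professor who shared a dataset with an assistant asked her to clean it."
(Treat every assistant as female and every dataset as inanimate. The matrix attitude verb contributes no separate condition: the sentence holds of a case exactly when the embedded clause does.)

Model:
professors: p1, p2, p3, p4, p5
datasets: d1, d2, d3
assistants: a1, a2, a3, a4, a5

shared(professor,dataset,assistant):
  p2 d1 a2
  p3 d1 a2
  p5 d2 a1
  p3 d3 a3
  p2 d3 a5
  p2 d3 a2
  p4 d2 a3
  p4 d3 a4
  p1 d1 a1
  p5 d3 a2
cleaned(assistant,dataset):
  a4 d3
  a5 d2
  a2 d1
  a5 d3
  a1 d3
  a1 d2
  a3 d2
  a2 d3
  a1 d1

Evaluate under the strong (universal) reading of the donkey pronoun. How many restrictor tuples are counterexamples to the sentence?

"her" takes "an assistant" as antecedent and "it" takes "a dataset"; both are donkey pronouns co-varying with the restrictor.
Strong reading: for every (p,d,a) with shared(p,d,a), cleaned(a,d).
Restrictor triples: (p1,d1,a1)→cleaned(a1,d1) ✓  (p2,d1,a2)→cleaned(a2,d1) ✓  (p2,d3,a2)→cleaned(a2,d3) ✓  (p2,d3,a5)→cleaned(a5,d3) ✓  (p3,d1,a2)→cleaned(a2,d1) ✓  (p3,d3,a3)→cleaned(a3,d3) ✗  (p4,d2,a3)→cleaned(a3,d2) ✓  (p4,d3,a4)→cleaned(a4,d3) ✓  (p5,d2,a1)→cleaned(a1,d2) ✓  (p5,d3,a2)→cleaned(a2,d3) ✓
Counterexamples (restrictor triples failing the scope): 1.

1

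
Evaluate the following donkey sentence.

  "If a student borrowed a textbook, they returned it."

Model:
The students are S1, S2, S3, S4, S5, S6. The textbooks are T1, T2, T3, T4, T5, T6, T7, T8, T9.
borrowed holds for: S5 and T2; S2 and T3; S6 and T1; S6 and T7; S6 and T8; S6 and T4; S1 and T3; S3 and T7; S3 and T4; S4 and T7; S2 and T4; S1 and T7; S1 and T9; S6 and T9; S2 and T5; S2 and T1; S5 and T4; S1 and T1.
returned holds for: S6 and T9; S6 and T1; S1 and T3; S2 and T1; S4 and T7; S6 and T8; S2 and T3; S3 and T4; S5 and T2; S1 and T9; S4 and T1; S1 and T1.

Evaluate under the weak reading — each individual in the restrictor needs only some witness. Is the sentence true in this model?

"it" takes "a textbook" as antecedent — a donkey pronoun bound across the clause boundary.
Weak reading: every student s with some borrowed-textbook has at least one borrowed-textbook t such that returned(s,t).
Per student: S1:✓  S2:✓  S3:✓  S4:✓  S5:✓  S6:✓
Every student in the restrictor has a witness.

True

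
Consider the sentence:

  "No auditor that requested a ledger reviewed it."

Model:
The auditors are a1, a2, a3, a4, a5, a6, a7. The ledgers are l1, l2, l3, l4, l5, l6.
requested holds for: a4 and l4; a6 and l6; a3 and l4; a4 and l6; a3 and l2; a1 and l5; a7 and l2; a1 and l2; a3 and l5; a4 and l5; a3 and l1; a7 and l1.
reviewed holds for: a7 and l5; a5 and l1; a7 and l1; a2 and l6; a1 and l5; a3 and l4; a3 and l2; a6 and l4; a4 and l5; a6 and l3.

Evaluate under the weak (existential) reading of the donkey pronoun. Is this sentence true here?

False

"it" takes "a ledger" as antecedent — a donkey pronoun bound across the clause boundary.
Truth condition: for no (a,l) with requested(a,l) does reviewed(a,l) hold.
Restrictor pairs — does the scope hold? (a1,l2):fails  (a1,l5):holds  (a3,l1):fails  (a3,l2):holds  (a3,l4):holds  (a3,l5):fails  (a4,l4):fails  (a4,l5):holds  (a4,l6):fails  (a6,l6):fails  (a7,l1):holds  (a7,l2):fails
Scope holds for 5 pair(s), so the sentence is false.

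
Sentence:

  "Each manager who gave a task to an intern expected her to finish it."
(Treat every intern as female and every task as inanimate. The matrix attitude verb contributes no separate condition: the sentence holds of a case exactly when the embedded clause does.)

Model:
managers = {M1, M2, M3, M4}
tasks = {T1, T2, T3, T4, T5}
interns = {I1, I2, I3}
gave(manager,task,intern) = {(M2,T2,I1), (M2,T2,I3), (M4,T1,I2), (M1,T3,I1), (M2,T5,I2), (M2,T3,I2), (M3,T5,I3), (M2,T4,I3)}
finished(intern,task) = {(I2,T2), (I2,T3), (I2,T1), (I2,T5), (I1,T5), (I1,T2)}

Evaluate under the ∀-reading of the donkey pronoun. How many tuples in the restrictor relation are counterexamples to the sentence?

4

"her" takes "an intern" as antecedent and "it" takes "a task"; both are donkey pronouns co-varying with the restrictor.
Strong reading: for every (m,t,i) with gave(m,t,i), finished(i,t).
Restrictor triples: (M1,T3,I1)→finished(I1,T3) ✗  (M2,T2,I1)→finished(I1,T2) ✓  (M2,T2,I3)→finished(I3,T2) ✗  (M2,T3,I2)→finished(I2,T3) ✓  (M2,T4,I3)→finished(I3,T4) ✗  (M2,T5,I2)→finished(I2,T5) ✓  (M3,T5,I3)→finished(I3,T5) ✗  (M4,T1,I2)→finished(I2,T1) ✓
Counterexamples (restrictor triples failing the scope): 4.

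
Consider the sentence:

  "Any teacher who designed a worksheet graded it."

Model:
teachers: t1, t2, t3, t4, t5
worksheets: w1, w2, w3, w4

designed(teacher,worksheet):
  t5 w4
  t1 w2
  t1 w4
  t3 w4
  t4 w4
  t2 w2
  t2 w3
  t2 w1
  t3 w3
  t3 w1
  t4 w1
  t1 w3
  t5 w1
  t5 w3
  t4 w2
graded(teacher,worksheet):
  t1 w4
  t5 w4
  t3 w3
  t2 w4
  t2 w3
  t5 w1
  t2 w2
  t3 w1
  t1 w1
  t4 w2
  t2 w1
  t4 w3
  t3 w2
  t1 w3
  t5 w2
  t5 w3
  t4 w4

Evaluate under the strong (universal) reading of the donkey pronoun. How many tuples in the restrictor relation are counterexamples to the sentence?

"it" takes "a worksheet" as antecedent — a donkey pronoun bound across the clause boundary.
Strong reading: for every (t,w) with designed(t,w), graded(t,w).
Restrictor pairs: (t1,w2) ✗  (t1,w3) ✓  (t1,w4) ✓  (t2,w1) ✓  (t2,w2) ✓  (t2,w3) ✓  (t3,w1) ✓  (t3,w3) ✓  (t3,w4) ✗  (t4,w1) ✗  (t4,w2) ✓  (t4,w4) ✓  (t5,w1) ✓  (t5,w3) ✓  (t5,w4) ✓
Counterexamples (restrictor pairs failing the scope): 3.

3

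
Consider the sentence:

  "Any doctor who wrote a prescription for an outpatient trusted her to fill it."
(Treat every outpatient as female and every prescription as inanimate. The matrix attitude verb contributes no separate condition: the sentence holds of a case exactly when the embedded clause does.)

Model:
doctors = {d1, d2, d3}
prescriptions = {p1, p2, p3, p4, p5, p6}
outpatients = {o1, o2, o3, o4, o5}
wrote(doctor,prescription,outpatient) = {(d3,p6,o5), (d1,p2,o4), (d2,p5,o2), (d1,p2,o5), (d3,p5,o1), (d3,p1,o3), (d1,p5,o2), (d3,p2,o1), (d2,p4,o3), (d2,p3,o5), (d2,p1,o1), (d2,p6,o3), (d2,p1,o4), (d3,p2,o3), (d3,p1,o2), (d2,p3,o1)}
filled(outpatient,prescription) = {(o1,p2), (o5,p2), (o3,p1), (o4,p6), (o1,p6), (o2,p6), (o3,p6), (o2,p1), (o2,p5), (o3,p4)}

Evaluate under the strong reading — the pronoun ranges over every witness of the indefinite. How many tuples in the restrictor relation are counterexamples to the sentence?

8

"her" takes "an outpatient" as antecedent and "it" takes "a prescription"; both are donkey pronouns co-varying with the restrictor.
Strong reading: for every (d,p,o) with wrote(d,p,o), filled(o,p).
Restrictor triples: (d1,p2,o4)→filled(o4,p2) ✗  (d1,p2,o5)→filled(o5,p2) ✓  (d1,p5,o2)→filled(o2,p5) ✓  (d2,p1,o1)→filled(o1,p1) ✗  (d2,p1,o4)→filled(o4,p1) ✗  (d2,p3,o1)→filled(o1,p3) ✗  (d2,p3,o5)→filled(o5,p3) ✗  (d2,p4,o3)→filled(o3,p4) ✓  (d2,p5,o2)→filled(o2,p5) ✓  (d2,p6,o3)→filled(o3,p6) ✓  (d3,p1,o2)→filled(o2,p1) ✓  (d3,p1,o3)→filled(o3,p1) ✓  (d3,p2,o1)→filled(o1,p2) ✓  (d3,p2,o3)→filled(o3,p2) ✗  (d3,p5,o1)→filled(o1,p5) ✗  (d3,p6,o5)→filled(o5,p6) ✗
Counterexamples (restrictor triples failing the scope): 8.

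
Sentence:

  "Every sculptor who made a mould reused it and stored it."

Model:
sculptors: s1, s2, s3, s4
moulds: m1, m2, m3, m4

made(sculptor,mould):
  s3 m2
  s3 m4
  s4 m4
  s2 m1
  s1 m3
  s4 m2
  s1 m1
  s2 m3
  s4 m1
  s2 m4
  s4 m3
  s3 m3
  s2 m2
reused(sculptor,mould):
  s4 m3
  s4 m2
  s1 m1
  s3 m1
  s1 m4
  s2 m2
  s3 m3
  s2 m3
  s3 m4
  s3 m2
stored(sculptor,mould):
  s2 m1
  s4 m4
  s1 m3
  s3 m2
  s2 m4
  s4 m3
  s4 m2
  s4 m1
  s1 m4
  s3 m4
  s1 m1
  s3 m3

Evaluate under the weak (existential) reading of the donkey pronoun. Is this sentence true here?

False

"it" takes "a mould" as antecedent — a donkey pronoun bound across the clause boundary.
Weak reading: every sculptor s with some made-mould has at least one made-mould m such that reused(s,m) ∧ stored(s,m).
Per sculptor: s1:✓  s2:✗  s3:✓  s4:✓
s2 has no witness among its made-moulds.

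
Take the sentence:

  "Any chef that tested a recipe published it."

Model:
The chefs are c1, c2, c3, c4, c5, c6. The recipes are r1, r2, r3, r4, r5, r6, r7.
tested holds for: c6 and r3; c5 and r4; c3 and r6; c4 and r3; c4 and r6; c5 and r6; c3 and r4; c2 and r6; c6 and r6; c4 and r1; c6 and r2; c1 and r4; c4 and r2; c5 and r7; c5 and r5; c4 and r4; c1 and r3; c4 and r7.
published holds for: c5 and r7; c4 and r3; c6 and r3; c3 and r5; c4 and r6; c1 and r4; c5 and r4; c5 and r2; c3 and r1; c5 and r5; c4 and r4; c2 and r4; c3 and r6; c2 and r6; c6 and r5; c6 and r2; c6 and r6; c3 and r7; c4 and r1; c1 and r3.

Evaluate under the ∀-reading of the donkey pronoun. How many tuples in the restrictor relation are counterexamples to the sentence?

4

"it" takes "a recipe" as antecedent — a donkey pronoun bound across the clause boundary.
Strong reading: for every (c,r) with tested(c,r), published(c,r).
Restrictor pairs: (c1,r3) ✓  (c1,r4) ✓  (c2,r6) ✓  (c3,r4) ✗  (c3,r6) ✓  (c4,r1) ✓  (c4,r2) ✗  (c4,r3) ✓  (c4,r4) ✓  (c4,r6) ✓  (c4,r7) ✗  (c5,r4) ✓  (c5,r5) ✓  (c5,r6) ✗  (c5,r7) ✓  (c6,r2) ✓  (c6,r3) ✓  (c6,r6) ✓
Counterexamples (restrictor pairs failing the scope): 4.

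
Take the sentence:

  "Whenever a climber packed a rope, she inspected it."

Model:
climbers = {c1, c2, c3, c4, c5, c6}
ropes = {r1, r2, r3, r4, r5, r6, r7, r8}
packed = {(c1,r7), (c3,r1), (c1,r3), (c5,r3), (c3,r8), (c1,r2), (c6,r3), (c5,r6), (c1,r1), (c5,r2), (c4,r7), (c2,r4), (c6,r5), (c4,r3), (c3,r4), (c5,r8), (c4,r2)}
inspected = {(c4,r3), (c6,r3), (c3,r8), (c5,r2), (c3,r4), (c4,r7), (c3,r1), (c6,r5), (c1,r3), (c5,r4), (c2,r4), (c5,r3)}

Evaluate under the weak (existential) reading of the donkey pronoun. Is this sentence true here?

True

"it" takes "a rope" as antecedent — a donkey pronoun bound across the clause boundary.
Weak reading: every climber c with some packed-rope has at least one packed-rope r such that inspected(c,r).
Per climber: c1:✓  c2:✓  c3:✓  c4:✓  c5:✓  c6:✓
Every climber in the restrictor has a witness.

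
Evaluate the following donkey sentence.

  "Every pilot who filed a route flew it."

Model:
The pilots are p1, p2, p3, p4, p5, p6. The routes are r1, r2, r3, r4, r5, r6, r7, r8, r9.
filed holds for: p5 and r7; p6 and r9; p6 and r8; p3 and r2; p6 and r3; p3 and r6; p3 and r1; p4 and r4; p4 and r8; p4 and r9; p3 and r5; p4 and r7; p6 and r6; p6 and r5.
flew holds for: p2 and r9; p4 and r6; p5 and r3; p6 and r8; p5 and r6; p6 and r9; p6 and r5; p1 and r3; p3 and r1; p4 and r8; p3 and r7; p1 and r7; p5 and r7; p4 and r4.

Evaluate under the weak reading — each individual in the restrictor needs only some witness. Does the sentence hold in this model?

"it" takes "a route" as antecedent — a donkey pronoun bound across the clause boundary.
Weak reading: every pilot p with some filed-route has at least one filed-route r such that flew(p,r).
Per pilot: p3:✓  p4:✓  p5:✓  p6:✓
Every pilot in the restrictor has a witness.

True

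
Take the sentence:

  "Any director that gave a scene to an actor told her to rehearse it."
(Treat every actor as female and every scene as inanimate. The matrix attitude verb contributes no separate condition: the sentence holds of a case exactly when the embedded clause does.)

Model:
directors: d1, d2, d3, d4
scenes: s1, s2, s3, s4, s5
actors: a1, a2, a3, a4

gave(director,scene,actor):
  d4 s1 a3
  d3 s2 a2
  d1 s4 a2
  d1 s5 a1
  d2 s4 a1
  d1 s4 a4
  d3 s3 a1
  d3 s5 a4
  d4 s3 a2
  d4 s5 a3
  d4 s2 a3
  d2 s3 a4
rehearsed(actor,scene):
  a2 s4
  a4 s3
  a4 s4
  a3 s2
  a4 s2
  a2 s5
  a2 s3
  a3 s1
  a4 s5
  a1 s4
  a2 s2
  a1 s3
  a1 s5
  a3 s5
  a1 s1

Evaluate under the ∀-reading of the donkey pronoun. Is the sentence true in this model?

"her" takes "an actor" as antecedent and "it" takes "a scene"; both are donkey pronouns co-varying with the restrictor.
Strong reading: for every (d,s,a) with gave(d,s,a), rehearsed(a,s).
Restrictor triples: (d1,s4,a2)→rehearsed(a2,s4) ✓  (d1,s4,a4)→rehearsed(a4,s4) ✓  (d1,s5,a1)→rehearsed(a1,s5) ✓  (d2,s3,a4)→rehearsed(a4,s3) ✓  (d2,s4,a1)→rehearsed(a1,s4) ✓  (d3,s2,a2)→rehearsed(a2,s2) ✓  (d3,s3,a1)→rehearsed(a1,s3) ✓  (d3,s5,a4)→rehearsed(a4,s5) ✓  (d4,s1,a3)→rehearsed(a3,s1) ✓  (d4,s2,a3)→rehearsed(a3,s2) ✓  (d4,s3,a2)→rehearsed(a2,s3) ✓  (d4,s5,a3)→rehearsed(a3,s5) ✓
Every restrictor triple satisfies the scope.

True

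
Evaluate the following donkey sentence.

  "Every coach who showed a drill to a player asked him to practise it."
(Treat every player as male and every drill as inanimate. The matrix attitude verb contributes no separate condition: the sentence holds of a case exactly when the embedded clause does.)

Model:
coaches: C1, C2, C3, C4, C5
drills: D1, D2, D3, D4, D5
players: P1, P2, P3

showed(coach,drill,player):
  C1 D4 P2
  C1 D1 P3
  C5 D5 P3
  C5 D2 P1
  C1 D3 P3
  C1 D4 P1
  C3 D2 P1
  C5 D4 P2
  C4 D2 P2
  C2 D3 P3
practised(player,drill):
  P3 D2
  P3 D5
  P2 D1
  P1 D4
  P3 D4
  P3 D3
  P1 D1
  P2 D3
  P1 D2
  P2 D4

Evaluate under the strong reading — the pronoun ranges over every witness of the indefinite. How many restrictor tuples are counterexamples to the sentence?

"him" takes "a player" as antecedent and "it" takes "a drill"; both are donkey pronouns co-varying with the restrictor.
Strong reading: for every (c,d,p) with showed(c,d,p), practised(p,d).
Restrictor triples: (C1,D1,P3)→practised(P3,D1) ✗  (C1,D3,P3)→practised(P3,D3) ✓  (C1,D4,P1)→practised(P1,D4) ✓  (C1,D4,P2)→practised(P2,D4) ✓  (C2,D3,P3)→practised(P3,D3) ✓  (C3,D2,P1)→practised(P1,D2) ✓  (C4,D2,P2)→practised(P2,D2) ✗  (C5,D2,P1)→practised(P1,D2) ✓  (C5,D4,P2)→practised(P2,D4) ✓  (C5,D5,P3)→practised(P3,D5) ✓
Counterexamples (restrictor triples failing the scope): 2.

2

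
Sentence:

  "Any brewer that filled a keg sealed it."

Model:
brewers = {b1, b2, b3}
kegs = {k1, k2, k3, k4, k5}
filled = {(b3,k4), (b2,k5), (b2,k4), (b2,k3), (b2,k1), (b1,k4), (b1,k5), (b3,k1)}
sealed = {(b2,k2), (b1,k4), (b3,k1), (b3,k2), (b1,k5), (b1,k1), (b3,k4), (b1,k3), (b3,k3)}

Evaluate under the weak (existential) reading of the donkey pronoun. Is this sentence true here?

False

"it" takes "a keg" as antecedent — a donkey pronoun bound across the clause boundary.
Weak reading: every brewer b with some filled-keg has at least one filled-keg k such that sealed(b,k).
Per brewer: b1:✓  b2:✗  b3:✓
b2 has no witness among its filled-kegs.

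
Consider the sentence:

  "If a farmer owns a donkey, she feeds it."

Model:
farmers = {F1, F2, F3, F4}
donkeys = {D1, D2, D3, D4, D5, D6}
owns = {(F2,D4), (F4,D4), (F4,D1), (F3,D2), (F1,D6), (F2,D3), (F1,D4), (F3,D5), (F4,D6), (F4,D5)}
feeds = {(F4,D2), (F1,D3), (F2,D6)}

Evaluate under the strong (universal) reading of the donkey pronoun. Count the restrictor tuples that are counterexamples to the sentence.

"it" takes "a donkey" as antecedent — a donkey pronoun bound across the clause boundary.
Strong reading: for every (f,d) with owns(f,d), feeds(f,d).
Restrictor pairs: (F1,D4) ✗  (F1,D6) ✗  (F2,D3) ✗  (F2,D4) ✗  (F3,D2) ✗  (F3,D5) ✗  (F4,D1) ✗  (F4,D4) ✗  (F4,D5) ✗  (F4,D6) ✗
Counterexamples (restrictor pairs failing the scope): 10.

10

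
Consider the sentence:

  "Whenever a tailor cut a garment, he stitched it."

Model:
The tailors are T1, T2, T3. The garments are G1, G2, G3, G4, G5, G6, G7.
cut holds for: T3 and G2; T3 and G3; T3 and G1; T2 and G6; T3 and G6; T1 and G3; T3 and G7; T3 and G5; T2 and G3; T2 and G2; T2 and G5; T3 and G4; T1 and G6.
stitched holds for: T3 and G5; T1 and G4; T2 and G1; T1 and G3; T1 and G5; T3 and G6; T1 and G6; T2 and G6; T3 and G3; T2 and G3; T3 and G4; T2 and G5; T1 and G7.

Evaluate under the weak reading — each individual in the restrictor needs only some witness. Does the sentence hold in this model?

True

"it" takes "a garment" as antecedent — a donkey pronoun bound across the clause boundary.
Weak reading: every tailor t with some cut-garment has at least one cut-garment g such that stitched(t,g).
Per tailor: T1:✓  T2:✓  T3:✓
Every tailor in the restrictor has a witness.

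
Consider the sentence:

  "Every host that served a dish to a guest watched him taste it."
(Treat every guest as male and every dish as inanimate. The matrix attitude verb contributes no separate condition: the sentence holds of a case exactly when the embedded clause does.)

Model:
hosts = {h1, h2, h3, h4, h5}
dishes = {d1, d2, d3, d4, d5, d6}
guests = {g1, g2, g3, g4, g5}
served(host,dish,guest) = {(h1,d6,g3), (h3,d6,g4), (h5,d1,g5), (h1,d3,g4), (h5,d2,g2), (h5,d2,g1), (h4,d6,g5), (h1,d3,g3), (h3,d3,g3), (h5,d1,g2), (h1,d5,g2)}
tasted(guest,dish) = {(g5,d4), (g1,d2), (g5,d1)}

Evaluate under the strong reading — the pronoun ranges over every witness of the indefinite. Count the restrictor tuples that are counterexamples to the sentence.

"him" takes "a guest" as antecedent and "it" takes "a dish"; both are donkey pronouns co-varying with the restrictor.
Strong reading: for every (h,d,g) with served(h,d,g), tasted(g,d).
Restrictor triples: (h1,d3,g3)→tasted(g3,d3) ✗  (h1,d3,g4)→tasted(g4,d3) ✗  (h1,d5,g2)→tasted(g2,d5) ✗  (h1,d6,g3)→tasted(g3,d6) ✗  (h3,d3,g3)→tasted(g3,d3) ✗  (h3,d6,g4)→tasted(g4,d6) ✗  (h4,d6,g5)→tasted(g5,d6) ✗  (h5,d1,g2)→tasted(g2,d1) ✗  (h5,d1,g5)→tasted(g5,d1) ✓  (h5,d2,g1)→tasted(g1,d2) ✓  (h5,d2,g2)→tasted(g2,d2) ✗
Counterexamples (restrictor triples failing the scope): 9.

9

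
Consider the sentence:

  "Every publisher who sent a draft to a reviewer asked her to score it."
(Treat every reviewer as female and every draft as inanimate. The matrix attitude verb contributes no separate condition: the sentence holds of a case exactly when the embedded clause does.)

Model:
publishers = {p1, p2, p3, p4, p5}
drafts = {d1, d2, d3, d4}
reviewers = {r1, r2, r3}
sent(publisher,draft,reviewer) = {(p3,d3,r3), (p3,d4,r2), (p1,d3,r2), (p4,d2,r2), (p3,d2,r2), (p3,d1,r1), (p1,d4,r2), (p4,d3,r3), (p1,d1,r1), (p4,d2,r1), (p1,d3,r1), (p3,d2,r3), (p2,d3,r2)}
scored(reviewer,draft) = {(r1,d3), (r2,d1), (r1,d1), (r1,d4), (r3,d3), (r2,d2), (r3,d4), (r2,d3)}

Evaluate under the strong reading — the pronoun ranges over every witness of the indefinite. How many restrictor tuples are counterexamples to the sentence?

"her" takes "a reviewer" as antecedent and "it" takes "a draft"; both are donkey pronouns co-varying with the restrictor.
Strong reading: for every (p,d,r) with sent(p,d,r), scored(r,d).
Restrictor triples: (p1,d1,r1)→scored(r1,d1) ✓  (p1,d3,r1)→scored(r1,d3) ✓  (p1,d3,r2)→scored(r2,d3) ✓  (p1,d4,r2)→scored(r2,d4) ✗  (p2,d3,r2)→scored(r2,d3) ✓  (p3,d1,r1)→scored(r1,d1) ✓  (p3,d2,r2)→scored(r2,d2) ✓  (p3,d2,r3)→scored(r3,d2) ✗  (p3,d3,r3)→scored(r3,d3) ✓  (p3,d4,r2)→scored(r2,d4) ✗  (p4,d2,r1)→scored(r1,d2) ✗  (p4,d2,r2)→scored(r2,d2) ✓  (p4,d3,r3)→scored(r3,d3) ✓
Counterexamples (restrictor triples failing the scope): 4.

4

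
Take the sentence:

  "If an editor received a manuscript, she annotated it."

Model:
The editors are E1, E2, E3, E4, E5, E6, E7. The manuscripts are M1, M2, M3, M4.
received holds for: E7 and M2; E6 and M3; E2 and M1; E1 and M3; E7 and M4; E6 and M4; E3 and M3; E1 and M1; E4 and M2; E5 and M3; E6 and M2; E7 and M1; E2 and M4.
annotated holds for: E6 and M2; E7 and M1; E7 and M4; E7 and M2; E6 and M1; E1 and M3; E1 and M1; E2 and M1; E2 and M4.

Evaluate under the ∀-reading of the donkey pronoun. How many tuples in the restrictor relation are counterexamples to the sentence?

5

"it" takes "a manuscript" as antecedent — a donkey pronoun bound across the clause boundary.
Strong reading: for every (e,m) with received(e,m), annotated(e,m).
Restrictor pairs: (E1,M1) ✓  (E1,M3) ✓  (E2,M1) ✓  (E2,M4) ✓  (E3,M3) ✗  (E4,M2) ✗  (E5,M3) ✗  (E6,M2) ✓  (E6,M3) ✗  (E6,M4) ✗  (E7,M1) ✓  (E7,M2) ✓  (E7,M4) ✓
Counterexamples (restrictor pairs failing the scope): 5.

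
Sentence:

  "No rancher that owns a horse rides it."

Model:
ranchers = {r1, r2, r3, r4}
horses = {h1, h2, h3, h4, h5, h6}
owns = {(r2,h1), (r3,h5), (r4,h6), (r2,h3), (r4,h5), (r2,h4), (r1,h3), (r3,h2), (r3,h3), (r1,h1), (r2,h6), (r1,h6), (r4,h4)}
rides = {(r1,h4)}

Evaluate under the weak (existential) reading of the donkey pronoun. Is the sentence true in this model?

"it" takes "a horse" as antecedent — a donkey pronoun bound across the clause boundary.
Truth condition: for no (r,h) with owns(r,h) does rides(r,h) hold.
Restrictor pairs — does the scope hold? (r1,h1):fails  (r1,h3):fails  (r1,h6):fails  (r2,h1):fails  (r2,h3):fails  (r2,h4):fails  (r2,h6):fails  (r3,h2):fails  (r3,h3):fails  (r3,h5):fails  (r4,h4):fails  (r4,h5):fails  (r4,h6):fails
Scope holds for no restrictor pair, so the sentence is true.

True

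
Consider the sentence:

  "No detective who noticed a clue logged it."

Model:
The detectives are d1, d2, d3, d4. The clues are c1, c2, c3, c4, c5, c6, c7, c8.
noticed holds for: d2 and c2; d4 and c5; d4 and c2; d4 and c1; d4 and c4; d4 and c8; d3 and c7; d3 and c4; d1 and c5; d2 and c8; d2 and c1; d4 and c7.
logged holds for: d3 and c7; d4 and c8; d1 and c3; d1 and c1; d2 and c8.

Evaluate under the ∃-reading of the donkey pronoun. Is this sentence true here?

"it" takes "a clue" as antecedent — a donkey pronoun bound across the clause boundary.
Truth condition: for no (d,c) with noticed(d,c) does logged(d,c) hold.
Restrictor pairs — does the scope hold? (d1,c5):fails  (d2,c1):fails  (d2,c2):fails  (d2,c8):holds  (d3,c4):fails  (d3,c7):holds  (d4,c1):fails  (d4,c2):fails  (d4,c4):fails  (d4,c5):fails  (d4,c7):fails  (d4,c8):holds
Scope holds for 3 pair(s), so the sentence is false.

False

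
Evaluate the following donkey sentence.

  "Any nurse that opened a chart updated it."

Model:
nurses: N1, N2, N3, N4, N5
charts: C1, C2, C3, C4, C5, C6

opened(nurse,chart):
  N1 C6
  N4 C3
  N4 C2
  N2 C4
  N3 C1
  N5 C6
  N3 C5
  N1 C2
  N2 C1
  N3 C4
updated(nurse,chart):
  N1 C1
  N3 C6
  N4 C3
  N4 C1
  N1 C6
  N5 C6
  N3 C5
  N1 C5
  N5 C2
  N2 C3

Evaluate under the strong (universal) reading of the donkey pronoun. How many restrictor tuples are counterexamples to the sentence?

"it" takes "a chart" as antecedent — a donkey pronoun bound across the clause boundary.
Strong reading: for every (n,c) with opened(n,c), updated(n,c).
Restrictor pairs: (N1,C2) ✗  (N1,C6) ✓  (N2,C1) ✗  (N2,C4) ✗  (N3,C1) ✗  (N3,C4) ✗  (N3,C5) ✓  (N4,C2) ✗  (N4,C3) ✓  (N5,C6) ✓
Counterexamples (restrictor pairs failing the scope): 6.

6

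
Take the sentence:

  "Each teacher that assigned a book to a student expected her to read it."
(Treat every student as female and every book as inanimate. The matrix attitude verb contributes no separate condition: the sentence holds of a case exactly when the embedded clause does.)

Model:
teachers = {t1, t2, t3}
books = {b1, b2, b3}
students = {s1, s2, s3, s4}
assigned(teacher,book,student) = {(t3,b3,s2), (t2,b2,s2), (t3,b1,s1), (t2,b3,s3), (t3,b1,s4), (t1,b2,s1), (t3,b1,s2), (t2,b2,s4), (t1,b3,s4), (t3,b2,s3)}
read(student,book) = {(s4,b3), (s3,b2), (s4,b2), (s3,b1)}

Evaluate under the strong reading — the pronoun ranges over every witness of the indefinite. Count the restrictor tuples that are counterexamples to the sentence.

"her" takes "a student" as antecedent and "it" takes "a book"; both are donkey pronouns co-varying with the restrictor.
Strong reading: for every (t,b,s) with assigned(t,b,s), read(s,b).
Restrictor triples: (t1,b2,s1)→read(s1,b2) ✗  (t1,b3,s4)→read(s4,b3) ✓  (t2,b2,s2)→read(s2,b2) ✗  (t2,b2,s4)→read(s4,b2) ✓  (t2,b3,s3)→read(s3,b3) ✗  (t3,b1,s1)→read(s1,b1) ✗  (t3,b1,s2)→read(s2,b1) ✗  (t3,b1,s4)→read(s4,b1) ✗  (t3,b2,s3)→read(s3,b2) ✓  (t3,b3,s2)→read(s2,b3) ✗
Counterexamples (restrictor triples failing the scope): 7.

7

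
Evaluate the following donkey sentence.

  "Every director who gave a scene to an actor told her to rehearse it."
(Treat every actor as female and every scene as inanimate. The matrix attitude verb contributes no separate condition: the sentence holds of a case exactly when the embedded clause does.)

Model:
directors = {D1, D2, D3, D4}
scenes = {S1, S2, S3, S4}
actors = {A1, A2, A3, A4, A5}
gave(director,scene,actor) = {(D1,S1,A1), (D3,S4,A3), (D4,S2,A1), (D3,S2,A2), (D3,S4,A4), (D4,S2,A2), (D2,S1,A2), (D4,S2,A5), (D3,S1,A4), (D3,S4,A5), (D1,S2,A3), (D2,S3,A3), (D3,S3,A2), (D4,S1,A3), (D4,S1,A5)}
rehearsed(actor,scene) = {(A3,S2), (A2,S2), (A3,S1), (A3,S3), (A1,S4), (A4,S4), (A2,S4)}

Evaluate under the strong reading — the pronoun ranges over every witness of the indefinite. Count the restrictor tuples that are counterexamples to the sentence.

"her" takes "an actor" as antecedent and "it" takes "a scene"; both are donkey pronouns co-varying with the restrictor.
Strong reading: for every (d,s,a) with gave(d,s,a), rehearsed(a,s).
Restrictor triples: (D1,S1,A1)→rehearsed(A1,S1) ✗  (D1,S2,A3)→rehearsed(A3,S2) ✓  (D2,S1,A2)→rehearsed(A2,S1) ✗  (D2,S3,A3)→rehearsed(A3,S3) ✓  (D3,S1,A4)→rehearsed(A4,S1) ✗  (D3,S2,A2)→rehearsed(A2,S2) ✓  (D3,S3,A2)→rehearsed(A2,S3) ✗  (D3,S4,A3)→rehearsed(A3,S4) ✗  (D3,S4,A4)→rehearsed(A4,S4) ✓  (D3,S4,A5)→rehearsed(A5,S4) ✗  (D4,S1,A3)→rehearsed(A3,S1) ✓  (D4,S1,A5)→rehearsed(A5,S1) ✗  (D4,S2,A1)→rehearsed(A1,S2) ✗  (D4,S2,A2)→rehearsed(A2,S2) ✓  (D4,S2,A5)→rehearsed(A5,S2) ✗
Counterexamples (restrictor triples failing the scope): 9.

9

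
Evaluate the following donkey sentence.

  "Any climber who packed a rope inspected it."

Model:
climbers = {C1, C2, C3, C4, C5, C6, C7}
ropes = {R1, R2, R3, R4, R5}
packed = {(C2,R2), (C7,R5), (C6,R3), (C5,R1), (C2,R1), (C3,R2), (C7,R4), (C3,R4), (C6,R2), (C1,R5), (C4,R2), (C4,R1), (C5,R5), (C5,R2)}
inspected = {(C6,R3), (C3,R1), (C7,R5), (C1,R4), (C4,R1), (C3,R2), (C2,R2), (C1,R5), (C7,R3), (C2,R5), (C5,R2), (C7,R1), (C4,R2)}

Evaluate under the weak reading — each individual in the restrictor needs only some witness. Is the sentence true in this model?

True

"it" takes "a rope" as antecedent — a donkey pronoun bound across the clause boundary.
Weak reading: every climber c with some packed-rope has at least one packed-rope r such that inspected(c,r).
Per climber: C1:✓  C2:✓  C3:✓  C4:✓  C5:✓  C6:✓  C7:✓
Every climber in the restrictor has a witness.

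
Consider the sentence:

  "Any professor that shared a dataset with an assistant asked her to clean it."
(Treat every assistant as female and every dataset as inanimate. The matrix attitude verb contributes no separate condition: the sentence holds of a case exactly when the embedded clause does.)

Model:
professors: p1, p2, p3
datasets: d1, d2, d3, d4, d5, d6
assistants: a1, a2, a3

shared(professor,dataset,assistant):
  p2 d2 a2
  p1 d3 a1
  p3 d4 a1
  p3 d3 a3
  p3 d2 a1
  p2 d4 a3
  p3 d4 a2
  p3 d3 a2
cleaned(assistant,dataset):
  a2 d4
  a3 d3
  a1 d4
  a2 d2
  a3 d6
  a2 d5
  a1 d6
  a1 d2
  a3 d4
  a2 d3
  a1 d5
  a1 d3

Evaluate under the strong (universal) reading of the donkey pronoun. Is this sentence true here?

"her" takes "an assistant" as antecedent and "it" takes "a dataset"; both are donkey pronouns co-varying with the restrictor.
Strong reading: for every (p,d,a) with shared(p,d,a), cleaned(a,d).
Restrictor triples: (p1,d3,a1)→cleaned(a1,d3) ✓  (p2,d2,a2)→cleaned(a2,d2) ✓  (p2,d4,a3)→cleaned(a3,d4) ✓  (p3,d2,a1)→cleaned(a1,d2) ✓  (p3,d3,a2)→cleaned(a2,d3) ✓  (p3,d3,a3)→cleaned(a3,d3) ✓  (p3,d4,a1)→cleaned(a1,d4) ✓  (p3,d4,a2)→cleaned(a2,d4) ✓
Every restrictor triple satisfies the scope.

True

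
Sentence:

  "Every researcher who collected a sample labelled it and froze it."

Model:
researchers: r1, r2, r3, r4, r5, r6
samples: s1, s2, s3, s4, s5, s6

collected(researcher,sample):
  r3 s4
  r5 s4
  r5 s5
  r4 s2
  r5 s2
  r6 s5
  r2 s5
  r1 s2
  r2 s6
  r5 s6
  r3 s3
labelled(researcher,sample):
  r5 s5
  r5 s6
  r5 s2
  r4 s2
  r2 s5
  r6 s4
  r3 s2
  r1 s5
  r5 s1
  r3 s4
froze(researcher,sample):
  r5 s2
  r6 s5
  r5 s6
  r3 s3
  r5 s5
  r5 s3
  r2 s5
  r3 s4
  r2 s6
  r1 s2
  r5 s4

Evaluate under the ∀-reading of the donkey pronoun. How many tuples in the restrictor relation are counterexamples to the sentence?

6

"it" takes "a sample" as antecedent — a donkey pronoun bound across the clause boundary.
Strong reading: for every (r,s) with collected(r,s), labelled(r,s) ∧ froze(r,s).
Restrictor pairs: (r1,s2) ✗  (r2,s5) ✓  (r2,s6) ✗  (r3,s3) ✗  (r3,s4) ✓  (r4,s2) ✗  (r5,s2) ✓  (r5,s4) ✗  (r5,s5) ✓  (r5,s6) ✓  (r6,s5) ✗
Counterexamples (restrictor pairs failing the scope): 6.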